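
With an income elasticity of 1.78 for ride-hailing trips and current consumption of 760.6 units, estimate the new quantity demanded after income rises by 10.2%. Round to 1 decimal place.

898.7

%ΔQ ≈ η × %ΔI = 1.78 × 10.2% = 18.156%.
New Q ≈ 760.6 × (1 + 0.18156) = 898.7.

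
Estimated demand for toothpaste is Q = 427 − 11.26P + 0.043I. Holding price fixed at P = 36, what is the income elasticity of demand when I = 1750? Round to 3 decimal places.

At P = 36, I = 1750: Q = 96.890.
Holding P constant, ∂Q/∂I = 0.043.
η_I = (∂Q/∂I)·(I/Q) = 0.043 × (1750/96.890) = 0.777.

0.777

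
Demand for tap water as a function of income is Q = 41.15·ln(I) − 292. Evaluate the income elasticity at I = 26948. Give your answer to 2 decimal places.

0.32

At I = 26948: Q = 127.798.
dQ/dI = 41.15/I = 0.00152701 at this income.
η = (dQ/dI)·(I/Q) = 0.00152701 × (26948/127.798) = 0.32.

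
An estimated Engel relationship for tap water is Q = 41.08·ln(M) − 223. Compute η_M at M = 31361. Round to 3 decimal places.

0.203

At M = 31361: Q = 202.314.
dQ/dM = 41.08/M = 0.00130991 at this income.
η = (dQ/dM)·(M/Q) = 0.00130991 × (31361/202.314) = 0.203.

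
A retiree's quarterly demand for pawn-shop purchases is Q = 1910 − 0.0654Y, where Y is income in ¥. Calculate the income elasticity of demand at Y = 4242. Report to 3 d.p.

-0.170

At Y = 4242: Q = 1632.573.
dQ/dY = −0.0654.
η = (dQ/dY)·(Y/Q) = -0.0654 × (4242/1632.573) = -0.170.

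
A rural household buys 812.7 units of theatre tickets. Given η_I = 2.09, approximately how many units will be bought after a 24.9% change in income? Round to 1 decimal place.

1235.6

%ΔQ ≈ η × %ΔI = 2.09 × 24.9% = 52.041%.
New Q ≈ 812.7 × (1 + 0.52041) = 1235.6.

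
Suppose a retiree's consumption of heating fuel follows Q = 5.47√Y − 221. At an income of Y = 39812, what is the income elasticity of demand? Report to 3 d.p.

0.627

At Y = 39812: Q = 870.426.
dQ/dY = 5.47/(2√Y) = 0.0137072 at this income.
η = (dQ/dY)·(Y/Q) = 0.0137072 × (39812/870.426) = 0.627.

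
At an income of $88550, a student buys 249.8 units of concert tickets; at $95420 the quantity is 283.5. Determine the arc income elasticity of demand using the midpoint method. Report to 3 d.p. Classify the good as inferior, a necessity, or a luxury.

ΔQ = 283.5 − 249.8 = 33.7; midpoint Q̄ = (249.8 + 283.5)/2 = 266.65.
ΔI = 95420 − 88550 = 6870; midpoint Ī = (88550 + 95420)/2 = 91985.
η = (ΔQ/Q̄) ÷ (ΔI/Ī) = (33.7/266.65) ÷ (6870/91985) = 1.692.
η > 1 ⇒ luxury.

1.692 (luxury)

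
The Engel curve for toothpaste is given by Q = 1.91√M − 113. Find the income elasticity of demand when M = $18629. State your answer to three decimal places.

0.883

At M = 18629: Q = 147.692.
dQ/dM = 1.91/(2√M) = 0.00699695 at this income.
η = (dQ/dM)·(M/Q) = 0.00699695 × (18629/147.692) = 0.883.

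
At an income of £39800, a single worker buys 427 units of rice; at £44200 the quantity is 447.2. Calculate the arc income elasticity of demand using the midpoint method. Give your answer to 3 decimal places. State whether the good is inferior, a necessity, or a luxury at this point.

ΔQ = 447.2 − 427 = 20.2; midpoint Q̄ = (427 + 447.2)/2 = 437.1.
ΔI = 44200 − 39800 = 4400; midpoint Ī = (39800 + 44200)/2 = 42000.
η = (ΔQ/Q̄) ÷ (ΔI/Ī) = (20.2/437.1) ÷ (4400/42000) = 0.441.
0 < η < 1 ⇒ necessity.

0.441 (necessity)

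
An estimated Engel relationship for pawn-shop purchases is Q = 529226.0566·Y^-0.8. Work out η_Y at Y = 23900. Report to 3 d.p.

For Q = A·Y^β the income elasticity is constant and equal to β.
Here β = -0.8, so η = -0.800.

-0.800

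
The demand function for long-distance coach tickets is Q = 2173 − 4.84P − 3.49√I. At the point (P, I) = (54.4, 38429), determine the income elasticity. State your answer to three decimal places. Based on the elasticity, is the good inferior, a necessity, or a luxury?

-0.279 (inferior good)

At P = 54.4, I = 38429: Q = 1225.548.
Holding P constant, ∂Q/∂I = -3.49/(2√I) = -0.00890156.
η_I = (∂Q/∂I)·(I/Q) = -0.00890156 × (38429/1225.548) = -0.279.
Since η < 0, this is an inferior good.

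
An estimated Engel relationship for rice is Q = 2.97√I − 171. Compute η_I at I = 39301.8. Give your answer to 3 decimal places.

0.705

At I = 39301.8: Q = 417.793.
dQ/dI = 2.97/(2√I) = 0.00749066 at this income.
η = (dQ/dI)·(I/Q) = 0.00749066 × (39301.8/417.793) = 0.705.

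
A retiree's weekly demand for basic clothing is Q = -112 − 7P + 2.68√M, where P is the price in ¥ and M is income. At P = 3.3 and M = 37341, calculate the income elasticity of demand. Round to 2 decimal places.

At P = 3.3, M = 37341: Q = 382.778.
Holding P constant, ∂Q/∂M = 2.68/(2√M) = 0.00693445.
η_M = (∂Q/∂M)·(M/Q) = 0.00693445 × (37341/382.778) = 0.68.

0.68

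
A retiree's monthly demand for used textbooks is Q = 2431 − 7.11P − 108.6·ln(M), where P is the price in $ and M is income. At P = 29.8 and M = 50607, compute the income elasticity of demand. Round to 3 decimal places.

At P = 29.8, M = 50607: Q = 1042.784.
Holding P constant, ∂Q/∂M = -108.6/M = -0.00214595.
η_M = (∂Q/∂M)·(M/Q) = -0.00214595 × (50607/1042.784) = -0.104.

-0.104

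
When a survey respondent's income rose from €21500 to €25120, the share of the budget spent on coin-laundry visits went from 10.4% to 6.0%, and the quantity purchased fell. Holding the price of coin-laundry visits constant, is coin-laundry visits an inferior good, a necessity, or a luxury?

inferior good

Quantity demanded falls as income rises, so η < 0.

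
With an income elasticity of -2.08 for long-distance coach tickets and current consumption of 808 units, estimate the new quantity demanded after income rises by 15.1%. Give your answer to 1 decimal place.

%ΔQ ≈ η × %ΔI = -2.08 × 15.1% = -31.408%.
New Q ≈ 808 × (1 − 0.31408) = 554.2.

554.2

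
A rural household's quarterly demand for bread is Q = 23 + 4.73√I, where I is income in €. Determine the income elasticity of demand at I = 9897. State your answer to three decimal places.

At I = 9897: Q = 493.558.
dQ/dI = 4.73/(2√I) = 0.0237727 at this income.
η = (dQ/dI)·(I/Q) = 0.0237727 × (9897/493.558) = 0.477.

0.477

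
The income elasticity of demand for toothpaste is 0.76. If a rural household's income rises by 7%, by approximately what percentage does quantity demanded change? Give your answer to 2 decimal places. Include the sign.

%ΔQ ≈ η × %ΔI = 0.76 × 7% = 5.32%.

5.32%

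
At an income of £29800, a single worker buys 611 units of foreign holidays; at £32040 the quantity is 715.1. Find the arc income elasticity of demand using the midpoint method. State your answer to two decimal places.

2.17

ΔQ = 715.1 − 611 = 104.1; midpoint Q̄ = (611 + 715.1)/2 = 663.05.
ΔI = 32040 − 29800 = 2240; midpoint Ī = (29800 + 32040)/2 = 30920.
η = (ΔQ/Q̄) ÷ (ΔI/Ī) = (104.1/663.05) ÷ (2240/30920) = 2.17.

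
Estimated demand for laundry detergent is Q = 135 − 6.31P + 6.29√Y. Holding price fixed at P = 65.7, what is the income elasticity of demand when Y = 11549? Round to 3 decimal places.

At P = 65.7, Y = 11549: Q = 396.396.
Holding P constant, ∂Q/∂Y = 6.29/(2√Y) = 0.029265.
η_Y = (∂Q/∂Y)·(Y/Q) = 0.029265 × (11549/396.396) = 0.853.

0.853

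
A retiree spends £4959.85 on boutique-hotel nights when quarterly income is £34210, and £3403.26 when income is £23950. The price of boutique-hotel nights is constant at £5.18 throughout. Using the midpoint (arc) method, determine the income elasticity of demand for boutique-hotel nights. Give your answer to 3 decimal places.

1.055

With a constant price, Q₁ = 4959.85/5.18 = 957.500 and Q₂ = 3403.26/5.18 = 657.000 (equivalently, work directly with expenditure since P cancels).
Midpoint %ΔQ = (3403.26 − 4959.85)/4181.56 = -0.37225; midpoint %ΔI = (23950 − 34210)/29080 = -0.35282.
η = -0.37225 / -0.35282 = 1.055.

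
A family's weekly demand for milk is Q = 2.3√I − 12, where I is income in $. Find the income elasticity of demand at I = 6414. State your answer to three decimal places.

At I = 6414: Q = 172.201.
dQ/dI = 2.3/(2√I) = 0.0143593 at this income.
η = (dQ/dI)·(I/Q) = 0.0143593 × (6414/172.201) = 0.535.

0.535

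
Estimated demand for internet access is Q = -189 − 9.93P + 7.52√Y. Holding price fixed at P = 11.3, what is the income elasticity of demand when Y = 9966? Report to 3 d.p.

At P = 11.3, Y = 9966: Q = 449.512.
Holding P constant, ∂Q/∂Y = 7.52/(2√Y) = 0.0376641.
η_Y = (∂Q/∂Y)·(Y/Q) = 0.0376641 × (9966/449.512) = 0.835.

0.835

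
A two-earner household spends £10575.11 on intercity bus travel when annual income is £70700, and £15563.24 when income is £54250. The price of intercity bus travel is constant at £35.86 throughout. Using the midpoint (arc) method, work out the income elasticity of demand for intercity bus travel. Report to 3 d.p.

With a constant price, Q₁ = 10575.11/35.86 = 294.900 and Q₂ = 15563.24/35.86 = 434.000 (equivalently, work directly with expenditure since P cancels).
Midpoint %ΔQ = (15563.24 − 10575.11)/13069.18 = 0.38167; midpoint %ΔI = (54250 − 70700)/62475 = -0.26331.
η = 0.38167 / -0.26331 = -1.450.

-1.450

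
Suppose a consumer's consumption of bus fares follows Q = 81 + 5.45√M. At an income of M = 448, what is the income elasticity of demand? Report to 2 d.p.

At M = 448: Q = 196.355.
dQ/dM = 5.45/(2√M) = 0.128744 at this income.
η = (dQ/dM)·(M/Q) = 0.128744 × (448/196.355) = 0.29.

0.29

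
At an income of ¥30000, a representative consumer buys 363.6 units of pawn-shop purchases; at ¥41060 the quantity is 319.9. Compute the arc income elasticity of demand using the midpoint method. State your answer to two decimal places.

-0.41

ΔQ = 319.9 − 363.6 = -43.7; midpoint Q̄ = (363.6 + 319.9)/2 = 341.75.
ΔI = 41060 − 30000 = 11060; midpoint Ī = (30000 + 41060)/2 = 35530.
η = (ΔQ/Q̄) ÷ (ΔI/Ī) = (-43.7/341.75) ÷ (11060/35530) = -0.41.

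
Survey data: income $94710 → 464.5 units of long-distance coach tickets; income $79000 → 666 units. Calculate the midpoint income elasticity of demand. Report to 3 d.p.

ΔQ = 666 − 464.5 = 201.5; midpoint Q̄ = (464.5 + 666)/2 = 565.25.
ΔI = 79000 − 94710 = -15710; midpoint Ī = (94710 + 79000)/2 = 86855.
η = (ΔQ/Q̄) ÷ (ΔI/Ī) = (201.5/565.25) ÷ (-15710/86855) = -1.971.

-1.971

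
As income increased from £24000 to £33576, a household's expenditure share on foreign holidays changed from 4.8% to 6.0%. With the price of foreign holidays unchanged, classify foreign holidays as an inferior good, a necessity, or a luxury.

The budget share rises as income rises, so η > 1.

luxury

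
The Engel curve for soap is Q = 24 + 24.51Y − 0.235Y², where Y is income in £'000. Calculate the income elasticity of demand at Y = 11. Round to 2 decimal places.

0.80

At Y = 11: Q = 265.1750.
dQ/dY = 24.51 − 0.47Y = 19.34000.
η = (dQ/dY)·(Y/Q) = 19.34000 × (11/265.1750) = 0.80.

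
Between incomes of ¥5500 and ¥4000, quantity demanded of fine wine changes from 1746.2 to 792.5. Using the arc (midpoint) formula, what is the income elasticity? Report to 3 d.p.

2.379

ΔQ = 792.5 − 1746.2 = -953.7; midpoint Q̄ = (1746.2 + 792.5)/2 = 1269.35.
ΔI = 4000 − 5500 = -1500; midpoint Ī = (5500 + 4000)/2 = 4750.
η = (ΔQ/Q̄) ÷ (ΔI/Ī) = (-953.7/1269.35) ÷ (-1500/4750) = 2.379.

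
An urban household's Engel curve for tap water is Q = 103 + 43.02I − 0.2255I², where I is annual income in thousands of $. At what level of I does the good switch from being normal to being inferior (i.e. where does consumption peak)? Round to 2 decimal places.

dQ/dI = 43.02 − 0.451I.
The good is inferior where dQ/dI < 0. Setting dQ/dI = 0 gives I = 43.02 / 0.451 = 95.39.

95.39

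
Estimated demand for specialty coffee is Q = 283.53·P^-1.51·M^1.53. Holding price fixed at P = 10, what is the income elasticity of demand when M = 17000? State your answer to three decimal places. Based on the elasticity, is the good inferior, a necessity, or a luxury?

1.530 (luxury)

For a multiplicative demand Q = A·P^α·M^β, the income elasticity is β everywhere.
Here β = 1.53, so η = 1.530.
Since η > 1, this is a luxury.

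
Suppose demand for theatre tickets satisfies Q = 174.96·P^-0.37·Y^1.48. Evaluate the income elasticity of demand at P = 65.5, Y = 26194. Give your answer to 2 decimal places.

1.48

For a multiplicative demand Q = A·P^α·Y^β, the income elasticity is β everywhere.
Here β = 1.48, so η = 1.48.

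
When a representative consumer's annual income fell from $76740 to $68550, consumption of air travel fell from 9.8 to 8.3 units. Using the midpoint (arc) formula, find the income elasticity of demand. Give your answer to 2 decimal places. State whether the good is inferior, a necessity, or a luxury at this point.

1.47 (luxury)

ΔQ = 8.3 − 9.8 = -1.5; midpoint Q̄ = (9.8 + 8.3)/2 = 9.05.
ΔI = 68550 − 76740 = -8190; midpoint Ī = (76740 + 68550)/2 = 72645.
η = (ΔQ/Q̄) ÷ (ΔI/Ī) = (-1.5/9.05) ÷ (-8190/72645) = 1.47.
η > 1 ⇒ luxury.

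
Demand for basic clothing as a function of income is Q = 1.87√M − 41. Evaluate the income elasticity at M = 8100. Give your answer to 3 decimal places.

0.661

At M = 8100: Q = 127.300.
dQ/dM = 1.87/(2√M) = 0.0103889 at this income.
η = (dQ/dM)·(M/Q) = 0.0103889 × (8100/127.300) = 0.661.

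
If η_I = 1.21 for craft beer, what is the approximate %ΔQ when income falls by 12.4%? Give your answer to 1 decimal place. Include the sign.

%ΔQ ≈ η × %ΔI = 1.21 × (-12.4%) = -15.0%.

-15.0%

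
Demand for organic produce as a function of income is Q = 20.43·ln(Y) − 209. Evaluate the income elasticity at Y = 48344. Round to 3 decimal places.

1.798

At Y = 48344: Q = 11.360.
dQ/dY = 20.43/Y = 0.000422596 at this income.
η = (dQ/dY)·(Y/Q) = 0.000422596 × (48344/11.360) = 1.798.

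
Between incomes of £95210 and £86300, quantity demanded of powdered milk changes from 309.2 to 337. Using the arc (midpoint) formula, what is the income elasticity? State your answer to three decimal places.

ΔQ = 337 − 309.2 = 27.8; midpoint Q̄ = (309.2 + 337)/2 = 323.1.
ΔI = 86300 − 95210 = -8910; midpoint Ī = (95210 + 86300)/2 = 90755.
η = (ΔQ/Q̄) ÷ (ΔI/Ī) = (27.8/323.1) ÷ (-8910/90755) = -0.876.

-0.876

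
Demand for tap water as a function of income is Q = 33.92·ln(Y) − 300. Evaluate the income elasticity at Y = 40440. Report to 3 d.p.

0.567

At Y = 40440: Q = 59.809.
dQ/dY = 33.92/Y = 0.000838773 at this income.
η = (dQ/dY)·(Y/Q) = 0.000838773 × (40440/59.809) = 0.567.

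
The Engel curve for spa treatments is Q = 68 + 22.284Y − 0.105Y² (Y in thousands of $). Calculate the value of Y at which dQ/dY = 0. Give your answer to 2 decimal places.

dQ/dY = 22.284 − 0.21Y.
The good is inferior where dQ/dY < 0. Setting dQ/dY = 0 gives Y = 22.284 / 0.21 = 106.11.

106.11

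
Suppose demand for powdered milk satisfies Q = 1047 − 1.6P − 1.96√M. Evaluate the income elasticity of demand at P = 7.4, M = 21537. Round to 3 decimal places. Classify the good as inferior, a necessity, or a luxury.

At P = 7.4, M = 21537: Q = 747.520.
Holding P constant, ∂Q/∂M = -1.96/(2√M) = -0.0066778.
η_M = (∂Q/∂M)·(M/Q) = -0.0066778 × (21537/747.520) = -0.192.
Since η < 0, this is an inferior good.

-0.192 (inferior good)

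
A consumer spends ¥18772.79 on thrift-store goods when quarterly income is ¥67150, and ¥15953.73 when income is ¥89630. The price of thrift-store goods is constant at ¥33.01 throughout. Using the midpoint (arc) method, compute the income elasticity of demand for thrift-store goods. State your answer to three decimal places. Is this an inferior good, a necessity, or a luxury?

With a constant price, Q₁ = 18772.79/33.01 = 568.700 and Q₂ = 15953.73/33.01 = 483.300 (equivalently, work directly with expenditure since P cancels).
Midpoint %ΔQ = (15953.73 − 18772.79)/17363.26 = -0.16236; midpoint %ΔI = (89630 − 67150)/78390 = 0.28677.
η = -0.16236 / 0.28677 = -0.566.
η < 0 ⇒ inferior good.

-0.566 (inferior good)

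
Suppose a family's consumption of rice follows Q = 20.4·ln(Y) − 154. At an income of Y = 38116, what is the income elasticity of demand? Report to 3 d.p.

0.333

At Y = 38116: Q = 61.187.
dQ/dY = 20.4/Y = 0.000535208 at this income.
η = (dQ/dY)·(Y/Q) = 0.000535208 × (38116/61.187) = 0.333.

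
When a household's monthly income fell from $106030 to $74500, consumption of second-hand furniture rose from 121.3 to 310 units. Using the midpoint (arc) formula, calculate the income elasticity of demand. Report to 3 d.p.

-2.505

ΔQ = 310 − 121.3 = 188.7; midpoint Q̄ = (121.3 + 310)/2 = 215.65.
ΔI = 74500 − 106030 = -31530; midpoint Ī = (106030 + 74500)/2 = 90265.
η = (ΔQ/Q̄) ÷ (ΔI/Ī) = (188.7/215.65) ÷ (-31530/90265) = -2.505.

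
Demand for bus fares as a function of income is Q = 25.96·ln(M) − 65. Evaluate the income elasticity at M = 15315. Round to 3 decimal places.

0.140

At M = 15315: Q = 185.166.
dQ/dM = 25.96/M = 0.00169507 at this income.
η = (dQ/dM)·(M/Q) = 0.00169507 × (15315/185.166) = 0.140.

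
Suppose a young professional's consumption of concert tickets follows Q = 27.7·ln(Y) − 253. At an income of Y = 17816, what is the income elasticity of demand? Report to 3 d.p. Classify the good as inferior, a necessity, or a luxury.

1.528 (luxury)

At Y = 17816: Q = 18.124.
dQ/dY = 27.7/Y = 0.00155478 at this income.
η = (dQ/dY)·(Y/Q) = 0.00155478 × (17816/18.124) = 1.528.
Since η > 1, the good is a luxury.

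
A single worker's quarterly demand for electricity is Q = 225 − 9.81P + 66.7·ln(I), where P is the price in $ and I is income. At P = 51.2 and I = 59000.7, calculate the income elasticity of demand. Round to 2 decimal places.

0.15

At P = 51.2, I = 59000.7: Q = 455.448.
Holding P constant, ∂Q/∂I = 66.7/I = 0.0011305.
η_I = (∂Q/∂I)·(I/Q) = 0.0011305 × (59000.7/455.448) = 0.15.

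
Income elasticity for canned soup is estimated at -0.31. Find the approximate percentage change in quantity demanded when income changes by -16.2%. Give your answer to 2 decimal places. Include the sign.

%ΔQ ≈ η × %ΔI = -0.31 × (-16.2%) = 5.02%.

5.02%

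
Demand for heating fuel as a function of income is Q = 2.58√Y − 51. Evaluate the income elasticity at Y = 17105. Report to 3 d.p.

0.589

At Y = 17105: Q = 286.428.
dQ/dY = 2.58/(2√Y) = 0.00986343 at this income.
η = (dQ/dY)·(Y/Q) = 0.00986343 × (17105/286.428) = 0.589.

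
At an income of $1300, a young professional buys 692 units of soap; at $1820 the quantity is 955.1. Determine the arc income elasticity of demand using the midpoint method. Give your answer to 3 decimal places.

0.958

ΔQ = 955.1 − 692 = 263.1; midpoint Q̄ = (692 + 955.1)/2 = 823.55.
ΔI = 1820 − 1300 = 520; midpoint Ī = (1300 + 1820)/2 = 1560.
η = (ΔQ/Q̄) ÷ (ΔI/Ī) = (263.1/823.55) ÷ (520/1560) = 0.958.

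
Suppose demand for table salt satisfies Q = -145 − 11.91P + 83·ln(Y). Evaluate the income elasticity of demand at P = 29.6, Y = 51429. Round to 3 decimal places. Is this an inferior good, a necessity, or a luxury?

0.206 (necessity)

At P = 29.6, Y = 51429: Q = 402.844.
Holding P constant, ∂Q/∂Y = 83/Y = 0.00161388.
η_Y = (∂Q/∂Y)·(Y/Q) = 0.00161388 × (51429/402.844) = 0.206.
Since 0 < η < 1, this is a necessity.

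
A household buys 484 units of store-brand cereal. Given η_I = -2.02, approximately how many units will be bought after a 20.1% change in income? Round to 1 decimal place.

%ΔQ ≈ η × %ΔI = -2.02 × 20.1% = -40.602%.
New Q ≈ 484 × (1 − 0.40602) = 287.5.

287.5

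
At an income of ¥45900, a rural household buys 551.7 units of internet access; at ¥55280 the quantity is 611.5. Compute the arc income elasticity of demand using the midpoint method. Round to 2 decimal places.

0.55

ΔQ = 611.5 − 551.7 = 59.8; midpoint Q̄ = (551.7 + 611.5)/2 = 581.6.
ΔI = 55280 − 45900 = 9380; midpoint Ī = (45900 + 55280)/2 = 50590.
η = (ΔQ/Q̄) ÷ (ΔI/Ī) = (59.8/581.6) ÷ (9380/50590) = 0.55.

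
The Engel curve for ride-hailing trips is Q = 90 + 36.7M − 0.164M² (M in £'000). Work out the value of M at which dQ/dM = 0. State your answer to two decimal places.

dQ/dM = 36.7 − 0.328M.
The good is inferior where dQ/dM < 0. Setting dQ/dM = 0 gives M = 36.7 / 0.328 = 111.89.

111.89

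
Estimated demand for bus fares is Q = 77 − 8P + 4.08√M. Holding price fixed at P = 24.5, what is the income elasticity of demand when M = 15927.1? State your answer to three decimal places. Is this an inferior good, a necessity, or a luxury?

0.650 (necessity)

At P = 24.5, M = 15927.1: Q = 395.907.
Holding P constant, ∂Q/∂M = 4.08/(2√M) = 0.0161645.
η_M = (∂Q/∂M)·(M/Q) = 0.0161645 × (15927.1/395.907) = 0.650.
Since 0 < η < 1, this is a necessity.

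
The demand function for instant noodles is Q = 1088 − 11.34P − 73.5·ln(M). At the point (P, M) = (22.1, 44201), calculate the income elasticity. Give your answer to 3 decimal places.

-1.436

At P = 22.1, M = 44201: Q = 51.193.
Holding P constant, ∂Q/∂M = -73.5/M = -0.00166286.
η_M = (∂Q/∂M)·(M/Q) = -0.00166286 × (44201/51.193) = -1.436.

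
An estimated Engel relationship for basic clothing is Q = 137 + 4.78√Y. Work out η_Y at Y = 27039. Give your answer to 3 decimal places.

At Y = 27039: Q = 923.001.
dQ/dY = 4.78/(2√Y) = 0.0145346 at this income.
η = (dQ/dY)·(Y/Q) = 0.0145346 × (27039/923.001) = 0.426.

0.426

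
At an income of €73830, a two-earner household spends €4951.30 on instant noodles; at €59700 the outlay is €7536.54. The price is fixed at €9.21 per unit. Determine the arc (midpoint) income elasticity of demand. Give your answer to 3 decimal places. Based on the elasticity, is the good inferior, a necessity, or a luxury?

-1.956 (inferior good)

With a constant price, Q₁ = 4951.30/9.21 = 537.600 and Q₂ = 7536.54/9.21 = 818.300 (equivalently, work directly with expenditure since P cancels).
Midpoint %ΔQ = (7536.54 − 4951.30)/6243.92 = 0.41404; midpoint %ΔI = (59700 − 73830)/66765 = -0.21164.
η = 0.41404 / -0.21164 = -1.956.
η < 0 ⇒ inferior good.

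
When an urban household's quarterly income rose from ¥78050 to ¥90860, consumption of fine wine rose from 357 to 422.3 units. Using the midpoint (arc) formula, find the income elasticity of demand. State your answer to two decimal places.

1.10

ΔQ = 422.3 − 357 = 65.3; midpoint Q̄ = (357 + 422.3)/2 = 389.65.
ΔI = 90860 − 78050 = 12810; midpoint Ī = (78050 + 90860)/2 = 84455.
η = (ΔQ/Q̄) ÷ (ΔI/Ī) = (65.3/389.65) ÷ (12810/84455) = 1.10.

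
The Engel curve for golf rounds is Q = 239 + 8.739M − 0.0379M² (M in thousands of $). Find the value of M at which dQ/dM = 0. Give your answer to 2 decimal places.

dQ/dM = 8.739 − 0.0758M.
The good is inferior where dQ/dM < 0. Setting dQ/dM = 0 gives M = 8.739 / 0.0758 = 115.29.

115.29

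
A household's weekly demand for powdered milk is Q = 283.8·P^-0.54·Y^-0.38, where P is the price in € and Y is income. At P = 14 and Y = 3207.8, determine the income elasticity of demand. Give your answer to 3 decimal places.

For a multiplicative demand Q = A·P^α·Y^β, the income elasticity is β everywhere.
Here β = -0.38, so η = -0.380.

-0.380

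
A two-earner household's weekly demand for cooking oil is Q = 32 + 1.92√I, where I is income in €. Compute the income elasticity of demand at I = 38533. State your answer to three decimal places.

0.461

At I = 38533: Q = 408.893.
dQ/dI = 1.92/(2√I) = 0.00489052 at this income.
η = (dQ/dI)·(I/Q) = 0.00489052 × (38533/408.893) = 0.461.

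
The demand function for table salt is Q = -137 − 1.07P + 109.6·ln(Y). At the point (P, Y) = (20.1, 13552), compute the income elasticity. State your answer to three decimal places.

0.124

At P = 20.1, Y = 13552: Q = 884.259.
Holding P constant, ∂Q/∂Y = 109.6/Y = 0.00808737.
η_Y = (∂Q/∂Y)·(Y/Q) = 0.00808737 × (13552/884.259) = 0.124.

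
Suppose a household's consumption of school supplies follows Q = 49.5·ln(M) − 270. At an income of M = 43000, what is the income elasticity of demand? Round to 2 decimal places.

At M = 43000: Q = 258.113.
dQ/dM = 49.5/M = 0.00115116 at this income.
η = (dQ/dM)·(M/Q) = 0.00115116 × (43000/258.113) = 0.19.

0.19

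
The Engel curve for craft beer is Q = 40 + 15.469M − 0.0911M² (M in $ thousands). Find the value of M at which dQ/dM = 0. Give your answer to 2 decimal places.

dQ/dM = 15.469 − 0.1822M.
The good is inferior where dQ/dM < 0. Setting dQ/dM = 0 gives M = 15.469 / 0.1822 = 84.90.

84.90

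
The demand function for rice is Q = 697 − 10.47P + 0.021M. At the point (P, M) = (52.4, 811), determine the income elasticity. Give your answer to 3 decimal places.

0.103

At P = 52.4, M = 811: Q = 165.403.
Holding P constant, ∂Q/∂M = 0.021.
η_M = (∂Q/∂M)·(M/Q) = 0.021 × (811/165.403) = 0.103.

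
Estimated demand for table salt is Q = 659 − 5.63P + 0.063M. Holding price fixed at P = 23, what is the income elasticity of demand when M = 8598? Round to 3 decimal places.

0.506

At P = 23, M = 8598: Q = 1071.184.
Holding P constant, ∂Q/∂M = 0.063.
η_M = (∂Q/∂M)·(M/Q) = 0.063 × (8598/1071.184) = 0.506.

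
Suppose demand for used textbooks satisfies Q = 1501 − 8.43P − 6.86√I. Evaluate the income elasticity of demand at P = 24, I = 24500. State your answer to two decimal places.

-2.39

At P = 24, I = 24500: Q = 224.920.
Holding P constant, ∂Q/∂I = -6.86/(2√I) = -0.0219135.
η_I = (∂Q/∂I)·(I/Q) = -0.0219135 × (24500/224.920) = -2.39.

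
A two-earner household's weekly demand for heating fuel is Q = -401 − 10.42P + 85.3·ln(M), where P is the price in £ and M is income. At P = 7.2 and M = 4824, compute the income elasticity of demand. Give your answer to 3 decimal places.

0.345

At P = 7.2, M = 4824: Q = 247.436.
Holding P constant, ∂Q/∂M = 85.3/M = 0.0176824.
η_M = (∂Q/∂M)·(M/Q) = 0.0176824 × (4824/247.436) = 0.345.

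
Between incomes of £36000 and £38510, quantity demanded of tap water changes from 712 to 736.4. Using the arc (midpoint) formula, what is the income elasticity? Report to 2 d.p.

0.50

ΔQ = 736.4 − 712 = 24.4; midpoint Q̄ = (712 + 736.4)/2 = 724.2.
ΔI = 38510 − 36000 = 2510; midpoint Ī = (36000 + 38510)/2 = 37255.
η = (ΔQ/Q̄) ÷ (ΔI/Ī) = (24.4/724.2) ÷ (2510/37255) = 0.50.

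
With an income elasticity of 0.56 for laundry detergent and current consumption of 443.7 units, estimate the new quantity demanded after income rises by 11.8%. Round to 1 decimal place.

%ΔQ ≈ η × %ΔI = 0.56 × 11.8% = 6.608%.
New Q ≈ 443.7 × (1 + 0.06608) = 473.0.

473.0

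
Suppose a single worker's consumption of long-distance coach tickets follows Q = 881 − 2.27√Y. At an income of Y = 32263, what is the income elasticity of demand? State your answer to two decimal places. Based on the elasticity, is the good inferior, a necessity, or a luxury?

-0.43 (inferior good)

At Y = 32263: Q = 473.265.
dQ/dY = -2.27/(2√Y) = -0.00631893 at this income.
η = (dQ/dY)·(Y/Q) = -0.00631893 × (32263/473.265) = -0.43.
Since η < 0, the good is an inferior good.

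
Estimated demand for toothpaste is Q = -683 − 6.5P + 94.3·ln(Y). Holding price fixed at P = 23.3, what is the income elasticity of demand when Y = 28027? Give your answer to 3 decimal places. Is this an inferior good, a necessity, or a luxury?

0.718 (necessity)

At P = 23.3, Y = 28027: Q = 131.269.
Holding P constant, ∂Q/∂Y = 94.3/Y = 0.00336461.
η_Y = (∂Q/∂Y)·(Y/Q) = 0.00336461 × (28027/131.269) = 0.718.
Since 0 < η < 1, this is a necessity.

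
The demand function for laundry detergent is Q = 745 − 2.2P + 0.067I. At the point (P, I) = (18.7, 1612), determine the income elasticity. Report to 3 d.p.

0.133

At P = 18.7, I = 1612: Q = 811.864.
Holding P constant, ∂Q/∂I = 0.067.
η_I = (∂Q/∂I)·(I/Q) = 0.067 × (1612/811.864) = 0.133.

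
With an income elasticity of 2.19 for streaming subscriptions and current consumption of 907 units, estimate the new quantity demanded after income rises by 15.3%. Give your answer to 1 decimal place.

%ΔQ ≈ η × %ΔI = 2.19 × 15.3% = 33.507%.
New Q ≈ 907 × (1 + 0.33507) = 1210.9.

1210.9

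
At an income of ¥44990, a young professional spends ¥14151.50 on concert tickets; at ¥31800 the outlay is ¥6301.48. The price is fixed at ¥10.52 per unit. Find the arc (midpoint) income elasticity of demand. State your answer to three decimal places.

With a constant price, Q₁ = 14151.50/10.52 = 1345.200 and Q₂ = 6301.48/10.52 = 599.000 (equivalently, work directly with expenditure since P cancels).
Midpoint %ΔQ = (6301.48 − 14151.50)/10226.49 = -0.76762; midpoint %ΔI = (31800 − 44990)/38395 = -0.34353.
η = -0.76762 / -0.34353 = 2.234.

2.234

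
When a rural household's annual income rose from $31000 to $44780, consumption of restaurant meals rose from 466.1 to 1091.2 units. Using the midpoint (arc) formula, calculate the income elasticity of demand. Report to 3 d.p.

2.207

ΔQ = 1091.2 − 466.1 = 625.1; midpoint Q̄ = (466.1 + 1091.2)/2 = 778.65.
ΔI = 44780 − 31000 = 13780; midpoint Ī = (31000 + 44780)/2 = 37890.
η = (ΔQ/Q̄) ÷ (ΔI/Ī) = (625.1/778.65) ÷ (13780/37890) = 2.207.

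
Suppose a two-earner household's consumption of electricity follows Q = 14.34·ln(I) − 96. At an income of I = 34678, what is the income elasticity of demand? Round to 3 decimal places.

At I = 34678: Q = 53.908.
dQ/dI = 14.34/I = 0.000413519 at this income.
η = (dQ/dI)·(I/Q) = 0.000413519 × (34678/53.908) = 0.266.

0.266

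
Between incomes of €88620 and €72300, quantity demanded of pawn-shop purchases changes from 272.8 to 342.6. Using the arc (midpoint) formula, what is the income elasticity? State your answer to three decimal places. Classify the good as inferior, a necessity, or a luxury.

-1.118 (inferior good)

ΔQ = 342.6 − 272.8 = 69.8; midpoint Q̄ = (272.8 + 342.6)/2 = 307.7.
ΔI = 72300 − 88620 = -16320; midpoint Ī = (88620 + 72300)/2 = 80460.
η = (ΔQ/Q̄) ÷ (ΔI/Ī) = (69.8/307.7) ÷ (-16320/80460) = -1.118.
η < 0 ⇒ inferior good.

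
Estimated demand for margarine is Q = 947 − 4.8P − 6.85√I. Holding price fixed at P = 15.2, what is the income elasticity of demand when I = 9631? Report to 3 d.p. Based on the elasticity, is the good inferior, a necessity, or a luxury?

-1.666 (inferior good)

At P = 15.2, I = 9631: Q = 201.797.
Holding P constant, ∂Q/∂I = -6.85/(2√I) = -0.0349.
η_I = (∂Q/∂I)·(I/Q) = -0.0349 × (9631/201.797) = -1.666.
Since η < 0, this is an inferior good.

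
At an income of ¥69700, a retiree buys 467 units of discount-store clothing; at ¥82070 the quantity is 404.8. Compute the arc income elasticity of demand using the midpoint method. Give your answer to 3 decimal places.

-0.875

ΔQ = 404.8 − 467 = -62.2; midpoint Q̄ = (467 + 404.8)/2 = 435.9.
ΔI = 82070 − 69700 = 12370; midpoint Ī = (69700 + 82070)/2 = 75885.
η = (ΔQ/Q̄) ÷ (ΔI/Ī) = (-62.2/435.9) ÷ (12370/75885) = -0.875.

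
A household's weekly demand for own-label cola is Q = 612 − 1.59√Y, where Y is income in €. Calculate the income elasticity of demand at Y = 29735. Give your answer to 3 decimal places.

-0.406

At Y = 29735: Q = 337.823.
dQ/dY = -1.59/(2√Y) = -0.00461034 at this income.
η = (dQ/dY)·(Y/Q) = -0.00461034 × (29735/337.823) = -0.406.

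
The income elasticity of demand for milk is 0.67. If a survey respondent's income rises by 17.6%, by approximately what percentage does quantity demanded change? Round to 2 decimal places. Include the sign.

%ΔQ ≈ η × %ΔI = 0.67 × 17.6% = 11.79%.

11.79%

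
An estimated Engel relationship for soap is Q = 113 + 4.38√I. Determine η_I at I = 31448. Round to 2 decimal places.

0.44

At I = 31448: Q = 889.731.
dQ/dI = 4.38/(2√I) = 0.0123494 at this income.
η = (dQ/dI)·(I/Q) = 0.0123494 × (31448/889.731) = 0.44.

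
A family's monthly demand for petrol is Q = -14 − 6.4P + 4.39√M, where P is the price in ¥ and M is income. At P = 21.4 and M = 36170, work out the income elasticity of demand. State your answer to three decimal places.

0.610

At P = 21.4, M = 36170: Q = 683.948.
Holding P constant, ∂Q/∂M = 4.39/(2√M) = 0.0115414.
η_M = (∂Q/∂M)·(M/Q) = 0.0115414 × (36170/683.948) = 0.610.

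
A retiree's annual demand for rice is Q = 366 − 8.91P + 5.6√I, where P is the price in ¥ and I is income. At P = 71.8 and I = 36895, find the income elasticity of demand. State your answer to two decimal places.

0.67

At P = 71.8, I = 36895: Q = 801.914.
Holding P constant, ∂Q/∂I = 5.6/(2√I) = 0.0145772.
η_I = (∂Q/∂I)·(I/Q) = 0.0145772 × (36895/801.914) = 0.67.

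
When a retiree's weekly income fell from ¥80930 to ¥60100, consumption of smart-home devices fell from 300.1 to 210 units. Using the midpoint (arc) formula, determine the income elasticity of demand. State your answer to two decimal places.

ΔQ = 210 − 300.1 = -90.1; midpoint Q̄ = (300.1 + 210)/2 = 255.05.
ΔI = 60100 − 80930 = -20830; midpoint Ī = (80930 + 60100)/2 = 70515.
η = (ΔQ/Q̄) ÷ (ΔI/Ī) = (-90.1/255.05) ÷ (-20830/70515) = 1.20.

1.20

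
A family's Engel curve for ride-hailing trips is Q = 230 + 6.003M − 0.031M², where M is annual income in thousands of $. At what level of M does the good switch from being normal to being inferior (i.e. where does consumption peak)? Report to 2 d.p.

96.82

dQ/dM = 6.003 − 0.062M.
The good is inferior where dQ/dM < 0. Setting dQ/dM = 0 gives M = 6.003 / 0.062 = 96.82.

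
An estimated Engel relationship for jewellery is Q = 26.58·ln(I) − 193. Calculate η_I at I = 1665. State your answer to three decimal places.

6.391

At I = 1665: Q = 4.159.
dQ/dI = 26.58/I = 0.015964 at this income.
η = (dQ/dI)·(I/Q) = 0.015964 × (1665/4.159) = 6.391.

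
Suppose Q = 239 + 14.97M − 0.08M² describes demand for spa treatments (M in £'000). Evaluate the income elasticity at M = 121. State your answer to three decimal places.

At M = 121: Q = 879.0900.
dQ/dM = 14.97 − 0.16M = -4.39000.
η = (dQ/dM)·(M/Q) = -4.39000 × (121/879.0900) = -0.604.

-0.604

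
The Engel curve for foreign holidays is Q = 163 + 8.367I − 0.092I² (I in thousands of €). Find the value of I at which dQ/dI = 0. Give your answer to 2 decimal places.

45.47

dQ/dI = 8.367 − 0.184I.
The good is inferior where dQ/dI < 0. Setting dQ/dI = 0 gives I = 8.367 / 0.184 = 45.47.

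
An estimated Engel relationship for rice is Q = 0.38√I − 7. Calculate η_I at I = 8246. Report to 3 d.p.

At I = 8246: Q = 27.507.
dQ/dI = 0.38/(2√I) = 0.00209234 at this income.
η = (dQ/dI)·(I/Q) = 0.00209234 × (8246/27.507) = 0.627.

0.627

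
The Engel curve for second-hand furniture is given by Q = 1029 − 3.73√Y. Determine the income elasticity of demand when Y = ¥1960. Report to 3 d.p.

At Y = 1960: Q = 863.866.
dQ/dY = -3.73/(2√Y) = -0.0421261 at this income.
η = (dQ/dY)·(Y/Q) = -0.0421261 × (1960/863.866) = -0.096.

-0.096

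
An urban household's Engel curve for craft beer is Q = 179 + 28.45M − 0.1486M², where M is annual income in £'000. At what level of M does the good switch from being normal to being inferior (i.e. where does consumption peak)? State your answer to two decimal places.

95.73

dQ/dM = 28.45 − 0.2972M.
The good is inferior where dQ/dM < 0. Setting dQ/dM = 0 gives M = 28.45 / 0.2972 = 95.73.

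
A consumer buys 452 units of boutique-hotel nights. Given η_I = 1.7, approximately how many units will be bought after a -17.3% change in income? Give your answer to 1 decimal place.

%ΔQ ≈ η × %ΔI = 1.7 × (-17.3%) = -29.41%.
New Q ≈ 452 × (1 − 0.2941) = 319.1.

319.1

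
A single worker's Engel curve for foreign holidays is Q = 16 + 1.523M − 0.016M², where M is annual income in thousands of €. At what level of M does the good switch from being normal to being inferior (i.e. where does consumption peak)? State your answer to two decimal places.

47.59

dQ/dM = 1.523 − 0.032M.
The good is inferior where dQ/dM < 0. Setting dQ/dM = 0 gives M = 1.523 / 0.032 = 47.59.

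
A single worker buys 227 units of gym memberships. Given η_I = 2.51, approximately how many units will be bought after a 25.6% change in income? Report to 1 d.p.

372.9

%ΔQ ≈ η × %ΔI = 2.51 × 25.6% = 64.256%.
New Q ≈ 227 × (1 + 0.64256) = 372.9.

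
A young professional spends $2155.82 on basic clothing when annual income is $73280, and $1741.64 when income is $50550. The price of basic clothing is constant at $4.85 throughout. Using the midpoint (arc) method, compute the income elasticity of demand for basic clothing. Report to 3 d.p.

0.579

With a constant price, Q₁ = 2155.82/4.85 = 444.499 and Q₂ = 1741.64/4.85 = 359.101 (equivalently, work directly with expenditure since P cancels).
Midpoint %ΔQ = (1741.64 − 2155.82)/1948.73 = -0.21254; midpoint %ΔI = (50550 − 73280)/61915 = -0.36712.
η = -0.21254 / -0.36712 = 0.579.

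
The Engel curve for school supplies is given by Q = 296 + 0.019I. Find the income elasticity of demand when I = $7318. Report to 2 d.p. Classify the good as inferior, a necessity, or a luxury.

0.32 (necessity)

At I = 7318: Q = 435.042.
dQ/dI = 0.019.
η = (dQ/dI)·(I/Q) = 0.019 × (7318/435.042) = 0.32.
Since 0 < η < 1, the good is a necessity.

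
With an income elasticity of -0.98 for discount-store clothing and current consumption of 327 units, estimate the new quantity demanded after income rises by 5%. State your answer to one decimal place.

311.0

%ΔQ ≈ η × %ΔI = -0.98 × 5% = -4.9%.
New Q ≈ 327 × (1 − 0.049) = 311.0.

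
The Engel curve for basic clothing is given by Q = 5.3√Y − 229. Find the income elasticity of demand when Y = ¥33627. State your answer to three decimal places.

0.654

At Y = 33627: Q = 742.896.
dQ/dY = 5.3/(2√Y) = 0.0144511 at this income.
η = (dQ/dY)·(Y/Q) = 0.0144511 × (33627/742.896) = 0.654.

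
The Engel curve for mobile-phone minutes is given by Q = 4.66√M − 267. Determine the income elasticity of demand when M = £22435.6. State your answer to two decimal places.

At M = 22435.6: Q = 430.999.
dQ/dM = 4.66/(2√M) = 0.0155556 at this income.
η = (dQ/dM)·(M/Q) = 0.0155556 × (22435.6/430.999) = 0.81.

0.81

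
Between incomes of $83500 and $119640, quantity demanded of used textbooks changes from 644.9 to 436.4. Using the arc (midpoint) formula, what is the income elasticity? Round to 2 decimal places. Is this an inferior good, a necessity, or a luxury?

ΔQ = 436.4 − 644.9 = -208.5; midpoint Q̄ = (644.9 + 436.4)/2 = 540.65.
ΔI = 119640 − 83500 = 36140; midpoint Ī = (83500 + 119640)/2 = 101570.
η = (ΔQ/Q̄) ÷ (ΔI/Ī) = (-208.5/540.65) ÷ (36140/101570) = -1.08.
η < 0 ⇒ inferior good.

-1.08 (inferior good)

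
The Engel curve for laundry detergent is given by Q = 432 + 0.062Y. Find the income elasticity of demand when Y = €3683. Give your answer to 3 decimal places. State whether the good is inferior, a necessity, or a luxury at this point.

0.346 (necessity)

At Y = 3683: Q = 660.346.
dQ/dY = 0.062.
η = (dQ/dY)·(Y/Q) = 0.062 × (3683/660.346) = 0.346.
Since 0 < η < 1, the good is a necessity.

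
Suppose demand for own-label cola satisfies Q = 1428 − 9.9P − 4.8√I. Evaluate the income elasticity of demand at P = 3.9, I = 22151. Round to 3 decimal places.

-0.529

At P = 3.9, I = 22151: Q = 674.996.
Holding P constant, ∂Q/∂I = -4.8/(2√I) = -0.0161256.
η_I = (∂Q/∂I)·(I/Q) = -0.0161256 × (22151/674.996) = -0.529.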